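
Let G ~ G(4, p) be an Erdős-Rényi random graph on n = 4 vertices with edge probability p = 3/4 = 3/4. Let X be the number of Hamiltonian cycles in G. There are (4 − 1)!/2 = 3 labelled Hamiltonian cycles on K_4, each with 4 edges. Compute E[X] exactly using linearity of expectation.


K_4 has (4 − 1)!/2 = 3 labelled Hamiltonian cycles.
For each such Hamiltonian cycle H, let X_H = 1 if all 4 edges of H are present in G. Then P[X_H = 1] = p^{4} = (3/4)^{4} = 81/256.
By linearity: E[X] = Σ_H E[X_H] = 3 · p^{4} = 3 · 81/256 = 243/256.
Numerically: E[X] ≈ 0.949.

E[X] = 3 · (3/4)^{4} = 243/256 ≈ 0.949.


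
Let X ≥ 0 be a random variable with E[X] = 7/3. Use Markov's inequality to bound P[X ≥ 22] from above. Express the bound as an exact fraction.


μ = E[X] = 7/3, a = 22.
Markov: P[X ≥ 22] ≤ μ/a = (7/3)/22 = 7/66.
Numerically: ≈ 0.106061.
(Since a = 22 > μ = 2.333333, the bound 7/66 is < 1 and informative.)

P[X ≥ 22] ≤ 7/66 ≈ 0.106061.


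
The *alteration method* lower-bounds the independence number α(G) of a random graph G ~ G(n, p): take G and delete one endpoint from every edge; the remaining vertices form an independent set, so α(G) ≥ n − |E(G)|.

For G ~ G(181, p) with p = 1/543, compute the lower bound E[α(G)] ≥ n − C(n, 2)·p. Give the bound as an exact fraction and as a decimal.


E[|E(G)|] = C(181, 2)·p = 16290 · (1/543) = 30.
E[α(G)] ≥ n − E[|E(G)|] = 181 − 30 = 151.
Numerically: ≈ 151.00000.
(This is only a lower bound; the true E[α(G)] may be larger.)

E[α(G)] ≥ 151 ≈ 151.00000.


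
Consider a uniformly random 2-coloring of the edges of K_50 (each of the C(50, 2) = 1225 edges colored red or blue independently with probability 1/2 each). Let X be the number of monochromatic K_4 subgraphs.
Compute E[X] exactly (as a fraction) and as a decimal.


Let X = Σ_S X_S over the C(50, 4) = 230300 subsets S of size 4, where X_S = 1 if the K_4 on S is monochromatic.
For a fixed S, the K_4 on S has C(4, 2) = 6 edges. P[all 6 edges red] = (1/2)^6, and likewise for blue, so P[monochromatic] = 2·(1/2)^6 = 2^{1 − 6} = 1/32.
Summing: E[X] = C(50, 4) · 2^{1 − 6} = 230300 · 1/32 = 57575/8.
Numerically: E[X] ≈ 7196.875.

E[X] = C(50,4)·2^(1−C(4,2)) = 57575/8 ≈ 7196.875.


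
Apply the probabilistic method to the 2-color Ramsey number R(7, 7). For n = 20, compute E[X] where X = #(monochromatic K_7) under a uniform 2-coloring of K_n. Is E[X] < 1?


E[X] = C(20, 7) · 2^{1 − 21} = 77520 · 2^{−20} = 77520/1048576.
As a reduced fraction: E[X] = 4845/65536 ≈ 0.074.
Is E[X] < 1? YES.
Since E[X] < 1, there exists a 2-coloring of K_{20} with no monochromatic K_7; hence R(7, 7) > 20.

E[X] = 4845/65536 ≈ 0.074; E[X] < 1, so R(7, 7) > 20.


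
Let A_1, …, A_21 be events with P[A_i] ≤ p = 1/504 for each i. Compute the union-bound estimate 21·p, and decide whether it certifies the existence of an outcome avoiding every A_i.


Union bound: P[∪_{i=1}^{21} A_i] ≤ Σ_i P[A_i] ≤ 21·p = 21·(1/504) = 1/24.
Numerically: 1/24 ≈ 0.042.
Is 1/24 < 1? YES.
Since P[∪ A_i] ≤ 1/24 < 1, the complement has P[∩ A_i^c] ≥ 1 − 1/24 = 23/24 > 0, so some outcome avoids every A_i.

21·p = 1/24 ≈ 0.042; existence CERTIFIED by the union bound.


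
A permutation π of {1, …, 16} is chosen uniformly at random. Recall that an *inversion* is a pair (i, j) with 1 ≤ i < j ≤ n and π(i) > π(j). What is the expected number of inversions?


Write X = Σ X_I over the C(16, 2) = 120 pairs i < j, with X_I the indicator of one inversion.
There are 120 indicators.
For each fixed pair i < j, the values π(i) and π(j) are two distinct elements of {1, …, 16} in uniformly random order; by symmetry P[π(i) > π(j)] = 1/2.
By linearity: E[X] = 120 · (1/2) = C(16, 2) · (1/2) = 120/2 = 60 ≈ 60.000.

E[X] = 60 = 60.000.


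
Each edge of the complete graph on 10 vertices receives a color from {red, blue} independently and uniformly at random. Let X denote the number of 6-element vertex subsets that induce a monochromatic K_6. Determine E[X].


Let X = Σ_S X_S over the C(10, 6) = 210 subsets S of size 6, where X_S = 1 if the K_6 on S is monochromatic.
For a fixed S, the K_6 on S has C(6, 2) = 15 edges. P[all 15 edges red] = (1/2)^15, and likewise for blue, so P[monochromatic] = 2·(1/2)^15 = 2^{1 − 15} = 1/16384.
By linearity: E[X] = C(10, 6) · 2^{1 − 15} = 210 · 1/16384 = 105/8192.
Numerically: E[X] ≈ 0.013.

E[X] = C(10,6)·2^(1−C(6,2)) = 105/8192 ≈ 0.013.


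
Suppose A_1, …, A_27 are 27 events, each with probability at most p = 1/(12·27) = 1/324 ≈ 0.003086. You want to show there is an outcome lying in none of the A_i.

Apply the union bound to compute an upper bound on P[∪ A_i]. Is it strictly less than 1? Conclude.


Union bound: P[∪_{i=1}^{27} A_i] ≤ Σ_i P[A_i] ≤ 27·p = 27·(1/324) = 1/12.
Numerically: 1/12 ≈ 0.083333.
Is 1/12 < 1? YES.
Since P[∪ A_i] ≤ 1/12 < 1, the complement has P[∩ A_i^c] ≥ 1 − 1/12 = 11/12 > 0, so some outcome avoids every A_i.

27·p = 1/12 ≈ 0.083333; existence CERTIFIED by the union bound.


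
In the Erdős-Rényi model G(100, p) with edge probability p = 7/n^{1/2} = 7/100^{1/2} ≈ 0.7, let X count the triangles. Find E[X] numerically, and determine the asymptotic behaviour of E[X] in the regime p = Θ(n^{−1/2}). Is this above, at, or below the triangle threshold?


Number of potential triangles: C(100, 3) = 161700.
Each occurs with probability p³ ≈ (0.7)³ ≈ 3.4300000e-01.
By linearity: E[X] = C(100, 3)·p³ ≈ 161700 · 3.4300000e-01 ≈ 55463.10000.
Since α = 1/2 < 1, p = c/n^{1/2} ≫ 1/n is above the triangle threshold p ~ 1/n. Asymptotically E[X] ~ (c³/6)·n^{3(1−α)} = (7³/6)·n^{1.5} → ∞; triangles are abundant w.h.p.

E[X] ≈ 55463.10000; in regime p = Θ(1/n^{1/2}) E[X] diverges (above the triangle threshold p ~ 1/n).


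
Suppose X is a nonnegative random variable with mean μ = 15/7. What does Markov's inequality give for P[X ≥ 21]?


μ = E[X] = 15/7, a = 21.
Markov: P[X ≥ 21] ≤ μ/a = (15/7)/21 = 5/49.
Numerically: ≈ 0.10204.
(Since a = 21 > μ = 2.14286, the bound 5/49 is < 1 and informative.)

P[X ≥ 21] ≤ 5/49 ≈ 0.10204.


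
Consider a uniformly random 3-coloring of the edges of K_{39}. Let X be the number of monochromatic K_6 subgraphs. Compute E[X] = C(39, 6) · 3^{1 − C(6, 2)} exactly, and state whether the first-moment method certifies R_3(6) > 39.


E[X] = C(39, 6) · 3^{1 − 15} = 3262623 · 3^{−14} = 3262623/4782969.
As a reduced fraction: E[X] = 1087541/1594323 ≈ 0.6821.
Is E[X] < 1? YES.
Since E[X] < 1, there exists a 3-coloring of K_{39} with no monochromatic K_6; hence R_3(6) > 39.

E[X] = 1087541/1594323 ≈ 0.6821; E[X] < 1, so R_3(6) > 39.


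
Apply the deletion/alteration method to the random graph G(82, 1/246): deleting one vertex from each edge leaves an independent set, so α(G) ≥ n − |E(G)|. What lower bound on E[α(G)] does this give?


E[|E(G)|] = C(82, 2)·p = 3321 · (1/246) = 27/2.
E[α(G)] ≥ n − E[|E(G)|] = 82 − 27/2 = 137/2.
Numerically: ≈ 68.50000.
(This is only a lower bound; the true E[α(G)] may be larger.)

E[α(G)] ≥ 137/2 ≈ 68.50000.


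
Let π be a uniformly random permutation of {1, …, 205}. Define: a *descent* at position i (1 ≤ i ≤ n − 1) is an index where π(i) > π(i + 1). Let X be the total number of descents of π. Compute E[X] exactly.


Write X = Σ X_I over i = 1, …, 204, with X_I the indicator of one descent.
There are 204 indicators.
For each fixed i, the pair (π(i), π(i+1)) is a uniformly random ordered pair of distinct values from {1, …, 205}; by symmetry P[π(i) > π(i+1)] = 1/2.
By linearity: E[X] = 204 · (1/2) = (205 − 1) · (1/2) = 102 ≈ 102.0000.

E[X] = 102 = 102.0000.


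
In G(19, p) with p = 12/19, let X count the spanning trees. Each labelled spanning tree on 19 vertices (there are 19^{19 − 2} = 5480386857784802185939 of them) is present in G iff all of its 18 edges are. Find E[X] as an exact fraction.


K_19 has 19^{19 − 2} = 5480386857784802185939 labelled spanning trees.
For each such spanning tree H, let X_H = 1 if all 18 edges of H are present in G. Then P[X_H = 1] = p^{18} = (12/19)^{18} = 26623333280885243904/104127350297911241532841.
Summing the indicators: E[X] = Σ_H E[X_H] = 5480386857784802185939 · p^{18} = 5480386857784802185939 · 26623333280885243904/104127350297911241532841 = 26623333280885243904/19.
Numerically: E[X] ≈ 1.4e+18.

E[X] = 5480386857784802185939 · (12/19)^{18} = 26623333280885243904/19 ≈ 1.4e+18.


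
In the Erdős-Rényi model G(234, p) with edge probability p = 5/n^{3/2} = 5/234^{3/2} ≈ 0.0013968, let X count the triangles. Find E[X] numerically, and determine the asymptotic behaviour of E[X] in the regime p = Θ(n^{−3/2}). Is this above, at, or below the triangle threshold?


Number of potential triangles: C(234, 3) = 2108184.
Each occurs with probability p³ ≈ (0.0013968)³ ≈ 2.7254527e-09.
By linearity: E[X] = C(234, 3)·p³ ≈ 2108184 · 2.7254527e-09 ≈ 0.00575.
Since α = 3/2 > 1, p = c/n^{3/2} = o(1/n) is below the triangle threshold p ~ 1/n. Asymptotically E[X] ~ (c³/6)·n^{3(1−α)} = (5³/6)·n^{-1.5} → 0, so by Markov's inequality G has no triangles w.h.p.

E[X] ≈ 0.00575; in regime p = Θ(1/n^{3/2}) E[X] tends to 0 (below the triangle threshold p ~ 1/n).


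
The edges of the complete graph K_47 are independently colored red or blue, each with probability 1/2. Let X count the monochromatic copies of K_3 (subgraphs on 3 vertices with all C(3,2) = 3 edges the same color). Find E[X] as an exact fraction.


Let X = Σ_S X_S over the C(47, 3) = 16215 subsets S of size 3, where X_S = 1 if the K_3 on S is monochromatic.
For a fixed S, the K_3 on S has C(3, 2) = 3 edges. P[all 3 edges red] = (1/2)^3, and likewise for blue, so P[monochromatic] = 2·(1/2)^3 = 2^{1 − 3} = 1/4.
By linearity: E[X] = C(47, 3) · 2^{1 − 3} = 16215 · 1/4 = 16215/4.
Numerically: E[X] ≈ 4053.7500.

E[X] = C(47,3)·2^(1−C(3,2)) = 16215/4 ≈ 4053.7500.


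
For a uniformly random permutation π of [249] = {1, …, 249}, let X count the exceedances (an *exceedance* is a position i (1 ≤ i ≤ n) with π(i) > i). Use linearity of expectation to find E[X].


Write X = Σ_{i=1}^{249} X_i, where X_i = 1_{π(i) > i}.
For each fixed i, π(i) is uniform over {1, …, 249} (marginal of a uniform permutation), so P[π(i) > i] = (n − i)/n. Summing: Σ_{i=1}^{249} (n − i)/n = (0 + 1 + … + 248)/249 = 249(249 − 1)/(2·249) = (249 − 1)/2.
Hence E[X] = Σ_{i=1}^{249} (249 − i)/249 = 124 ≈ 124.00000.

E[X] = 124 = 124.00000.


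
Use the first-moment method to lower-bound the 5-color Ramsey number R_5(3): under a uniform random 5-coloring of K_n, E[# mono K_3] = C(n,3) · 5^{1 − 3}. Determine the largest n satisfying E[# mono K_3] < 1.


We need C(n, 3) · 5^{1 − 3} < 1, i.e. C(n, 3) < 5^{3 − 1} = 25.
Check values of n near the boundary:
  n = 3: C(3, 3) = 1; 1 < 25? YES
  n = 4: C(4, 3) = 4; 4 < 25? YES
  n = 5: C(5, 3) = 10; 10 < 25? YES
  n = 6: C(6, 3) = 20; 20 < 25? YES
  n = 7: C(7, 3) = 35; 35 < 25? NO
The largest n with C(n, 3) < 25 is n = 6 (where E[X] = 4/5 ≈ 0.8000). Hence R_5(3) > 6, i.e. R_5(3) ≥ 7.

Largest n = 6; hence R_5(3) > 6.


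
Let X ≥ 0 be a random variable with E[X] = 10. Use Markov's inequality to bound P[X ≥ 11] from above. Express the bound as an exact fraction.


μ = E[X] = 10, a = 11.
Markov: P[X ≥ 11] ≤ μ/a = (10)/11 = 10/11.
Numerically: ≈ 0.9091.
(Since a = 11 > μ = 10.0000, the bound 10/11 is < 1 and informative.)

P[X ≥ 11] ≤ 10/11 ≈ 0.9091.


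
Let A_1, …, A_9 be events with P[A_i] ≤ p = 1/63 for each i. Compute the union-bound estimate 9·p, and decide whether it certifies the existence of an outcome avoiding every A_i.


Union bound: P[∪_{i=1}^{9} A_i] ≤ Σ_i P[A_i] ≤ 9·p = 9·(1/63) = 1/7.
Numerically: 1/7 ≈ 0.1428571.
Is 1/7 < 1? YES.
Since P[∪ A_i] ≤ 1/7 < 1, the complement has P[∩ A_i^c] ≥ 1 − 1/7 = 6/7 > 0, so some outcome avoids every A_i.

9·p = 1/7 ≈ 0.1428571; existence CERTIFIED by the union bound.


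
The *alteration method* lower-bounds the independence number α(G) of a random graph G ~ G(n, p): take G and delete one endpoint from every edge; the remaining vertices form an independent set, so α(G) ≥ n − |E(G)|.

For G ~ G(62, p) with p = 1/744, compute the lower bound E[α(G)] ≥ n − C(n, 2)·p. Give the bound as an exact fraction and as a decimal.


E[|E(G)|] = C(62, 2)·p = 1891 · (1/744) = 61/24.
E[α(G)] ≥ n − E[|E(G)|] = 62 − 61/24 = 1427/24.
Numerically: ≈ 59.45833.
(This is only a lower bound; the true E[α(G)] may be larger.)

E[α(G)] ≥ 1427/24 ≈ 59.45833.


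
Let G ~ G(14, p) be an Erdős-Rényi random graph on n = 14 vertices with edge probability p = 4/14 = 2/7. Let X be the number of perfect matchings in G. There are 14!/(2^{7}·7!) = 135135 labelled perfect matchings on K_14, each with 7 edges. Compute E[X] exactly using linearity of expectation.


K_14 has 14!/(2^{7}·7!) = 135135 labelled perfect matchings.
For each such perfect matching H, let X_H = 1 if all 7 edges of H are present in G. Then P[X_H = 1] = p^{7} = (2/7)^{7} = 128/823543.
By linearity of expectation: E[X] = Σ_H E[X_H] = 135135 · p^{7} = 135135 · 128/823543 = 2471040/117649.
Numerically: E[X] ≈ 21.003.

E[X] = 135135 · (2/7)^{7} = 2471040/117649 ≈ 21.003.


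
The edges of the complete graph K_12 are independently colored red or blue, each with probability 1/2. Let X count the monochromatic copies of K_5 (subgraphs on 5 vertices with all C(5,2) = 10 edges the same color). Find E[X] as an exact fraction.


Let X = Σ_S X_S over the C(12, 5) = 792 subsets S of size 5, where X_S = 1 if the K_5 on S is monochromatic.
For a fixed S, the K_5 on S has C(5, 2) = 10 edges. P[all 10 edges red] = (1/2)^10, and likewise for blue, so P[monochromatic] = 2·(1/2)^10 = 2^{1 − 10} = 1/512.
By linearity: E[X] = C(12, 5) · 2^{1 − 10} = 792 · 1/512 = 99/64.
Numerically: E[X] ≈ 1.5469.

E[X] = C(12,5)·2^(1−C(5,2)) = 99/64 ≈ 1.5469.


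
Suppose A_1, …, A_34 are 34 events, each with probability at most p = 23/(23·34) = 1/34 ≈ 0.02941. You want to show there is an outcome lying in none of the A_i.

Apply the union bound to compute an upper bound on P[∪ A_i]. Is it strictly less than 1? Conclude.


Union bound: P[∪_{i=1}^{34} A_i] ≤ Σ_i P[A_i] ≤ 34·p = 34·(1/34) = 1.
Numerically: 1 ≈ 1.00000.
Is 1 < 1? NO.
Since the bound 1 is ≥ 1, the union bound is uninformative here; it does NOT by itself certify existence.

34·p = 1 ≈ 1.00000; existence NOT certified by the union bound.


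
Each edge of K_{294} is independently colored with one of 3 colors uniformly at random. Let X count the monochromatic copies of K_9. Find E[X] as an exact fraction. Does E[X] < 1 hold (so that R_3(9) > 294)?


E[X] = C(294, 9) · 3^{1 − 36} = 39963546001186808 · 3^{−35} = 39963546001186808/50031545098999707.
As a reduced fraction: E[X] = 39963546001186808/50031545098999707 ≈ 0.7988.
Is E[X] < 1? YES.
Since E[X] < 1, there exists a 3-coloring of K_{294} with no monochromatic K_9; hence R_3(9) > 294.

E[X] = 39963546001186808/50031545098999707 ≈ 0.7988; E[X] < 1, so R_3(9) > 294.


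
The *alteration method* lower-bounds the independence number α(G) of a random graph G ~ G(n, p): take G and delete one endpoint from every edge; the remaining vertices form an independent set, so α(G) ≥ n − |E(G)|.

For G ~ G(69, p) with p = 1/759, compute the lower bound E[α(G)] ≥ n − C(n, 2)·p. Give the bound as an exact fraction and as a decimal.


E[|E(G)|] = C(69, 2)·p = 2346 · (1/759) = 34/11.
E[α(G)] ≥ n − E[|E(G)|] = 69 − 34/11 = 725/11.
Numerically: ≈ 65.909091.
(This is only a lower bound; the true E[α(G)] may be larger.)

E[α(G)] ≥ 725/11 ≈ 65.909091.


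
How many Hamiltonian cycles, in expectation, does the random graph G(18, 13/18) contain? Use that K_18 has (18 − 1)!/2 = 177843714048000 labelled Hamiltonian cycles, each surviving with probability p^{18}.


K_18 has (18 − 1)!/2 = 177843714048000 labelled Hamiltonian cycles.
For each such Hamiltonian cycle H, let X_H = 1 if all 18 edges of H are present in G. Then P[X_H = 1] = p^{18} = (13/18)^{18} = 112455406951957393129/39346408075296537575424.
Summing the indicators: E[X] = Σ_H E[X_H] = 177843714048000 · p^{18} = 177843714048000 · 112455406951957393129/39346408075296537575424 = 1674446952588776589016668875/3294258113514384.
Numerically: E[X] ≈ 5.08293e+11.

E[X] = 177843714048000 · (13/18)^{18} = 1674446952588776589016668875/3294258113514384 ≈ 5.08293e+11.


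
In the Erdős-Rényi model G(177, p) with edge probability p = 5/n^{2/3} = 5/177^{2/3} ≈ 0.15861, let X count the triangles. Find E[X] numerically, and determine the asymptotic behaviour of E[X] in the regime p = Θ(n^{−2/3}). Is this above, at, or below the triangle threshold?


Number of potential triangles: C(177, 3) = 908600.
Each occurs with probability p³ ≈ (0.15861)³ ≈ 3.9899135e-03.
By linearity: E[X] = C(177, 3)·p³ ≈ 908600 · 3.9899135e-03 ≈ 3625.23540.
Since α = 2/3 < 1, p = c/n^{2/3} ≫ 1/n is above the triangle threshold p ~ 1/n. Asymptotically E[X] ~ (c³/6)·n^{3(1−α)} = (5³/6)·n^{1} → ∞; triangles are abundant w.h.p.

E[X] ≈ 3625.23540; in regime p = Θ(1/n^{2/3}) E[X] diverges (above the triangle threshold p ~ 1/n).


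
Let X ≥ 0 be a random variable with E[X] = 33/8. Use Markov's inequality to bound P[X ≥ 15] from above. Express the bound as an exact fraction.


μ = E[X] = 33/8, a = 15.
Markov: P[X ≥ 15] ≤ μ/a = (33/8)/15 = 11/40.
Numerically: ≈ 0.275.
(Since a = 15 > μ = 4.125, the bound 11/40 is < 1 and informative.)

P[X ≥ 15] ≤ 11/40 ≈ 0.275.


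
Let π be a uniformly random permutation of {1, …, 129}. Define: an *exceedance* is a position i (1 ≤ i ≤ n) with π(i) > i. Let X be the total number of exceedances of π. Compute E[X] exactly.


Write X = Σ_{i=1}^{129} X_i, where X_i = 1_{π(i) > i}.
For each fixed i, π(i) is uniform over {1, …, 129} (marginal of a uniform permutation), so P[π(i) > i] = (n − i)/n. Summing: Σ_{i=1}^{129} (n − i)/n = (0 + 1 + … + 128)/129 = 129(129 − 1)/(2·129) = (129 − 1)/2.
Hence E[X] = Σ_{i=1}^{129} (129 − i)/129 = 64 ≈ 64.000000.

E[X] = 64 = 64.000000.


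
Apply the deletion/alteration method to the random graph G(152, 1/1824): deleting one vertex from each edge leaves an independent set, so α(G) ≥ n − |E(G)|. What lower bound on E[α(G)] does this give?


E[|E(G)|] = C(152, 2)·p = 11476 · (1/1824) = 151/24.
E[α(G)] ≥ n − E[|E(G)|] = 152 − 151/24 = 3497/24.
Numerically: ≈ 145.708.
(This is only a lower bound; the true E[α(G)] may be larger.)

E[α(G)] ≥ 3497/24 ≈ 145.708.


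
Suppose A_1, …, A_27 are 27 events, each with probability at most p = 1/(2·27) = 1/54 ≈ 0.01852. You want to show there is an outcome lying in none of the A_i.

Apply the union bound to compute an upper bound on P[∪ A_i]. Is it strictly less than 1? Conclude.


Union bound: P[∪_{i=1}^{27} A_i] ≤ Σ_i P[A_i] ≤ 27·p = 27·(1/54) = 1/2.
Numerically: 1/2 ≈ 0.50000.
Is 1/2 < 1? YES.
Since P[∪ A_i] ≤ 1/2 < 1, the complement has P[∩ A_i^c] ≥ 1 − 1/2 = 1/2 > 0, so some outcome avoids every A_i.

27·p = 1/2 ≈ 0.50000; existence CERTIFIED by the union bound.


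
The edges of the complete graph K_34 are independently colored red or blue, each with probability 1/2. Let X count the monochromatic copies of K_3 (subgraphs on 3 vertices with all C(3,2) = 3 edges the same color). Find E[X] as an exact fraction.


Let X = Σ_S X_S over the C(34, 3) = 5984 subsets S of size 3, where X_S = 1 if the K_3 on S is monochromatic.
For a fixed S, the K_3 on S has C(3, 2) = 3 edges. P[all 3 edges red] = (1/2)^3, and likewise for blue, so P[monochromatic] = 2·(1/2)^3 = 2^{1 − 3} = 1/4.
By linearity: E[X] = C(34, 3) · 2^{1 − 3} = 5984 · 1/4 = 1496.
Numerically: E[X] ≈ 1496.00000.

E[X] = C(34,3)·2^(1−C(3,2)) = 1496 ≈ 1496.00000.


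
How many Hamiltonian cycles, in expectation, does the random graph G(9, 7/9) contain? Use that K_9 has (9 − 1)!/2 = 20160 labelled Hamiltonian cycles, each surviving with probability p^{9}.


K_9 has (9 − 1)!/2 = 20160 labelled Hamiltonian cycles.
For each such Hamiltonian cycle H, let X_H = 1 if all 9 edges of H are present in G. Then P[X_H = 1] = p^{9} = (7/9)^{9} = 40353607/387420489.
By linearity: E[X] = Σ_H E[X_H] = 20160 · p^{9} = 20160 · 40353607/387420489 = 90392079680/43046721.
Numerically: E[X] ≈ 2099.9.

E[X] = 20160 · (7/9)^{9} = 90392079680/43046721 ≈ 2099.9.


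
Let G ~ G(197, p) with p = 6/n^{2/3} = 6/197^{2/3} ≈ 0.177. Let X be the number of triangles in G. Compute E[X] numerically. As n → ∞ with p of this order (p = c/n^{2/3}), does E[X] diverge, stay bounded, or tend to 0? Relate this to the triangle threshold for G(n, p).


Number of potential triangles: C(197, 3) = 1254890.
Each occurs with probability p³ ≈ (0.177)³ ≈ 5.56572e-03.
By linearity: E[X] = C(197, 3)·p³ ≈ 1254890 · 5.56572e-03 ≈ 6984.365.
Since α = 2/3 < 1, p = c/n^{2/3} ≫ 1/n is above the triangle threshold p ~ 1/n. Asymptotically E[X] ~ (c³/6)·n^{3(1−α)} = (6³/6)·n^{1} → ∞; triangles are abundant w.h.p.

E[X] ≈ 6984.365; in regime p = Θ(1/n^{2/3}) E[X] diverges (above the triangle threshold p ~ 1/n).


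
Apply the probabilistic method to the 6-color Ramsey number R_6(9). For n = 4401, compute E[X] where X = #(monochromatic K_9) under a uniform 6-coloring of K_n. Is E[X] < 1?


E[X] = C(4401, 9) · 6^{1 − 36} = 1692951372410676096134752050 · 6^{−35} = 1692951372410676096134752050/1719070799748422591028658176.
As a reduced fraction: E[X] = 282158562068446016022458675/286511799958070431838109696 ≈ 0.985.
Is E[X] < 1? YES.
Since E[X] < 1, there exists a 6-coloring of K_{4401} with no monochromatic K_9; hence R_6(9) > 4401.

E[X] = 282158562068446016022458675/286511799958070431838109696 ≈ 0.985; E[X] < 1, so R_6(9) > 4401.


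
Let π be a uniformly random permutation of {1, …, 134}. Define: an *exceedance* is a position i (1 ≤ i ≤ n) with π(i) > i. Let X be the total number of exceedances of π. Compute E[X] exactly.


Write X = Σ_{i=1}^{134} X_i, where X_i = 1_{π(i) > i}.
For each fixed i, π(i) is uniform over {1, …, 134} (marginal of a uniform permutation), so P[π(i) > i] = (n − i)/n. Summing: Σ_{i=1}^{134} (n − i)/n = (0 + 1 + … + 133)/134 = 134(134 − 1)/(2·134) = (134 − 1)/2.
Hence E[X] = Σ_{i=1}^{134} (134 − i)/134 = 133/2 ≈ 66.500.

E[X] = 133/2 = 66.500.


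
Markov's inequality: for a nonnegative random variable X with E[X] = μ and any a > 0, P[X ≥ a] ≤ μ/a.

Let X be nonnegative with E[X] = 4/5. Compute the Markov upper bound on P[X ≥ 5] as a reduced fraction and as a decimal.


μ = E[X] = 4/5, a = 5.
Markov: P[X ≥ 5] ≤ μ/a = (4/5)/5 = 4/25.
Numerically: ≈ 0.16000.
(Since a = 5 > μ = 0.80000, the bound 4/25 is < 1 and informative.)

P[X ≥ 5] ≤ 4/25 ≈ 0.16000.


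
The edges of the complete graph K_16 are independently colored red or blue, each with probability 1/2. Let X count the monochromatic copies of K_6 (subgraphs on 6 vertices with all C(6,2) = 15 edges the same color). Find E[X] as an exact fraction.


Let X = Σ_S X_S over the C(16, 6) = 8008 subsets S of size 6, where X_S = 1 if the K_6 on S is monochromatic.
For a fixed S, the K_6 on S has C(6, 2) = 15 edges. P[all 15 edges red] = (1/2)^15, and likewise for blue, so P[monochromatic] = 2·(1/2)^15 = 2^{1 − 15} = 1/16384.
By linearity of expectation: E[X] = C(16, 6) · 2^{1 − 15} = 8008 · 1/16384 = 1001/2048.
Numerically: E[X] ≈ 0.4888.

E[X] = C(16,6)·2^(1−C(6,2)) = 1001/2048 ≈ 0.4888.


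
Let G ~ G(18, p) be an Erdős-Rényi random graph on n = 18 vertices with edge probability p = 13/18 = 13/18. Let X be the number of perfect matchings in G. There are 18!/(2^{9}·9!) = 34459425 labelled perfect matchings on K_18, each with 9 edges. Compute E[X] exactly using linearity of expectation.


K_18 has 18!/(2^{9}·9!) = 34459425 labelled perfect matchings.
For each such perfect matching H, let X_H = 1 if all 9 edges of H are present in G. Then P[X_H = 1] = p^{9} = (13/18)^{9} = 10604499373/198359290368.
By linearity of expectation: E[X] = Σ_H E[X_H] = 34459425 · p^{9} = 34459425 · 10604499373/198359290368 = 4511419145758525/2448880128.
Numerically: E[X] ≈ 1.84224e+06.

E[X] = 34459425 · (13/18)^{9} = 4511419145758525/2448880128 ≈ 1.84224e+06.


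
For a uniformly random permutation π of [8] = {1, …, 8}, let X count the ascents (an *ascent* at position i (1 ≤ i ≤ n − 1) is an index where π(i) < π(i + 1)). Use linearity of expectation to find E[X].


Write X = Σ X_I over i = 1, …, 7, with X_I the indicator of one ascent.
There are 7 indicators.
For each fixed i, the pair (π(i), π(i+1)) is a uniformly random ordered pair of distinct values from {1, …, 8}; by symmetry P[π(i) < π(i+1)] = 1/2.
By linearity: E[X] = 7 · (1/2) = (8 − 1) · (1/2) = 7/2 ≈ 3.50000.

E[X] = 7/2 = 3.50000.


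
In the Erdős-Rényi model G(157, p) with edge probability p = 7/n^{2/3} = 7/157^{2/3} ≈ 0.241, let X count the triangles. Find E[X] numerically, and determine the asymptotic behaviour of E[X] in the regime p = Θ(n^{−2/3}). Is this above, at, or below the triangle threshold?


Number of potential triangles: C(157, 3) = 632710.
Each occurs with probability p³ ≈ (0.241)³ ≈ 1.39154e-02.
By linearity: E[X] = C(157, 3)·p³ ≈ 632710 · 1.39154e-02 ≈ 8804.395.
Since α = 2/3 < 1, p = c/n^{2/3} ≫ 1/n is above the triangle threshold p ~ 1/n. Asymptotically E[X] ~ (c³/6)·n^{3(1−α)} = (7³/6)·n^{1} → ∞; triangles are abundant w.h.p.

E[X] ≈ 8804.395; in regime p = Θ(1/n^{2/3}) E[X] diverges (above the triangle threshold p ~ 1/n).


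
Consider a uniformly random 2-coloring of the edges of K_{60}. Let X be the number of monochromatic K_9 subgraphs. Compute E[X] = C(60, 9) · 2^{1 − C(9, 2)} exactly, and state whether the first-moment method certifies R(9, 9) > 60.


E[X] = C(60, 9) · 2^{1 − 36} = 14783142660 · 2^{−35} = 14783142660/34359738368.
As a reduced fraction: E[X] = 3695785665/8589934592 ≈ 0.430246.
Is E[X] < 1? YES.
Since E[X] < 1, there exists a 2-coloring of K_{60} with no monochromatic K_9; hence R(9, 9) > 60.

E[X] = 3695785665/8589934592 ≈ 0.430246; E[X] < 1, so R(9, 9) > 60.


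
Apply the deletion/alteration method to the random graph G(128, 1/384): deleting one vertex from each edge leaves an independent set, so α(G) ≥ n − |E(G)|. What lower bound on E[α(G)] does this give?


E[|E(G)|] = C(128, 2)·p = 8128 · (1/384) = 127/6.
E[α(G)] ≥ n − E[|E(G)|] = 128 − 127/6 = 641/6.
Numerically: ≈ 106.83333.
(This is only a lower bound; the true E[α(G)] may be larger.)

E[α(G)] ≥ 641/6 ≈ 106.83333.


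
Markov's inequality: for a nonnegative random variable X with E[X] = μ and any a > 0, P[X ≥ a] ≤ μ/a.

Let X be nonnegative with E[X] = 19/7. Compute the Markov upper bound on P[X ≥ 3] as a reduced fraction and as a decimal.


μ = E[X] = 19/7, a = 3.
Markov: P[X ≥ 3] ≤ μ/a = (19/7)/3 = 19/21.
Numerically: ≈ 0.90476.
(Since a = 3 > μ = 2.71429, the bound 19/21 is < 1 and informative.)

P[X ≥ 3] ≤ 19/21 ≈ 0.90476.


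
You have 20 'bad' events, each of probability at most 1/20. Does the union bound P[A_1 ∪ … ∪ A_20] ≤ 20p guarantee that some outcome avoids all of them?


Union bound: P[∪_{i=1}^{20} A_i] ≤ Σ_i P[A_i] ≤ 20·p = 20·(1/20) = 1.
Numerically: 1 ≈ 1.0000000.
Is 1 < 1? NO.
Since the bound 1 is ≥ 1, the union bound is uninformative here; it does NOT by itself certify existence.

20·p = 1 ≈ 1.0000000; existence NOT certified by the union bound.


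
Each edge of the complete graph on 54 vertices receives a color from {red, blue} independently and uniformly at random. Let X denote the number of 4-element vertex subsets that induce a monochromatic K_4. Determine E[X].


Let X = Σ_S X_S over the C(54, 4) = 316251 subsets S of size 4, where X_S = 1 if the K_4 on S is monochromatic.
For a fixed S, the K_4 on S has C(4, 2) = 6 edges. P[all 6 edges red] = (1/2)^6, and likewise for blue, so P[monochromatic] = 2·(1/2)^6 = 2^{1 − 6} = 1/32.
By linearity of expectation: E[X] = C(54, 4) · 2^{1 − 6} = 316251 · 1/32 = 316251/32.
Numerically: E[X] ≈ 9882.8438.

E[X] = C(54,4)·2^(1−C(4,2)) = 316251/32 ≈ 9882.8438.


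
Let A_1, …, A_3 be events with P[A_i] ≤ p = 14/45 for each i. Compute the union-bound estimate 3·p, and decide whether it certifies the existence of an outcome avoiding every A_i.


Union bound: P[∪_{i=1}^{3} A_i] ≤ Σ_i P[A_i] ≤ 3·p = 3·(14/45) = 14/15.
Numerically: 14/15 ≈ 0.933333.
Is 14/15 < 1? YES.
Since P[∪ A_i] ≤ 14/15 < 1, the complement has P[∩ A_i^c] ≥ 1 − 14/15 = 1/15 > 0, so some outcome avoids every A_i.

3·p = 14/15 ≈ 0.933333; existence CERTIFIED by the union bound.


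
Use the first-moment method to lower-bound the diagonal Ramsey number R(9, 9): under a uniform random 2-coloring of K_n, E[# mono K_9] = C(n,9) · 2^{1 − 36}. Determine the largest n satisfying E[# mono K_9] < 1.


We need C(n, 9) · 2^{1 − 36} < 1, i.e. C(n, 9) < 2^{36 − 1} = 34359738368.
Check values of n near the boundary:
  n = 59: C(59, 9) = 12565671261; 12565671261 < 34359738368? YES
  n = 60: C(60, 9) = 14783142660; 14783142660 < 34359738368? YES
  n = 61: C(61, 9) = 17341763505; 17341763505 < 34359738368? YES
  n = 62: C(62, 9) = 20286591270; 20286591270 < 34359738368? YES
  n = 63: C(63, 9) = 23667689815; 23667689815 < 34359738368? YES
  n = 64: C(64, 9) = 27540584512; 27540584512 < 34359738368? YES
  n = 65: C(65, 9) = 31966749880; 31966749880 < 34359738368? YES
  n = 66: C(66, 9) = 37014131440; 37014131440 < 34359738368? NO
  n = 67: C(67, 9) = 42757703560; 42757703560 < 34359738368? NO
  n = 68: C(68, 9) = 49280065120; 49280065120 < 34359738368? NO
The largest n with C(n, 9) < 34359738368 is n = 65 (where E[X] = 3995843735/4294967296 ≈ 0.93035). Hence R(9, 9) > 65, i.e. R(9, 9) ≥ 66.

Largest n = 65; hence R(9, 9) > 65.


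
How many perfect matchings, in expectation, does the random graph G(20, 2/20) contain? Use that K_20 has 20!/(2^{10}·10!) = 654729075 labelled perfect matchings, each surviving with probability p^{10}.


K_20 has 20!/(2^{10}·10!) = 654729075 labelled perfect matchings.
For each such perfect matching H, let X_H = 1 if all 10 edges of H are present in G. Then P[X_H = 1] = p^{10} = (1/10)^{10} = 1/10000000000.
Summing the indicators: E[X] = Σ_H E[X_H] = 654729075 · p^{10} = 654729075 · 1/10000000000 = 26189163/400000000.
Numerically: E[X] ≈ 0.06547.

E[X] = 654729075 · (1/10)^{10} = 26189163/400000000 ≈ 0.06547.


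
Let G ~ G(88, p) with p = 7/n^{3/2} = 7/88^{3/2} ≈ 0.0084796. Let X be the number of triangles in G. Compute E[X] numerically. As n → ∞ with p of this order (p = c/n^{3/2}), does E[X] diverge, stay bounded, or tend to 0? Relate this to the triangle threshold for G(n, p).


Number of potential triangles: C(88, 3) = 109736.
Each occurs with probability p³ ≈ (0.0084796)³ ≈ 6.0970828e-07.
By linearity: E[X] = C(88, 3)·p³ ≈ 109736 · 6.0970828e-07 ≈ 0.06691.
Since α = 3/2 > 1, p = c/n^{3/2} = o(1/n) is below the triangle threshold p ~ 1/n. Asymptotically E[X] ~ (c³/6)·n^{3(1−α)} = (7³/6)·n^{-1.5} → 0, so by Markov's inequality G has no triangles w.h.p.

E[X] ≈ 0.06691; in regime p = Θ(1/n^{3/2}) E[X] tends to 0 (below the triangle threshold p ~ 1/n).


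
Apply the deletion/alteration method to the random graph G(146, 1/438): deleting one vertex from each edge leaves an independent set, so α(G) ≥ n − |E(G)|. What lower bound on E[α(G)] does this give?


E[|E(G)|] = C(146, 2)·p = 10585 · (1/438) = 145/6.
E[α(G)] ≥ n − E[|E(G)|] = 146 − 145/6 = 731/6.
Numerically: ≈ 121.8333.
(This is only a lower bound; the true E[α(G)] may be larger.)

E[α(G)] ≥ 731/6 ≈ 121.8333.


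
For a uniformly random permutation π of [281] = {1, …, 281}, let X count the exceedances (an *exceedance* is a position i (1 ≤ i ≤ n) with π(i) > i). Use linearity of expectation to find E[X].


Write X = Σ_{i=1}^{281} X_i, where X_i = 1_{π(i) > i}.
For each fixed i, π(i) is uniform over {1, …, 281} (marginal of a uniform permutation), so P[π(i) > i] = (n − i)/n. Summing: Σ_{i=1}^{281} (n − i)/n = (0 + 1 + … + 280)/281 = 281(281 − 1)/(2·281) = (281 − 1)/2.
Hence E[X] = Σ_{i=1}^{281} (281 − i)/281 = 140 ≈ 140.00000.

E[X] = 140 = 140.00000.


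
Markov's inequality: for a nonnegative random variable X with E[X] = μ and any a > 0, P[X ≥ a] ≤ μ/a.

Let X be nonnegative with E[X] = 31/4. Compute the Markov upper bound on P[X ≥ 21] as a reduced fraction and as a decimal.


μ = E[X] = 31/4, a = 21.
Markov: P[X ≥ 21] ≤ μ/a = (31/4)/21 = 31/84.
Numerically: ≈ 0.369048.
(Since a = 21 > μ = 7.750000, the bound 31/84 is < 1 and informative.)

P[X ≥ 21] ≤ 31/84 ≈ 0.369048.


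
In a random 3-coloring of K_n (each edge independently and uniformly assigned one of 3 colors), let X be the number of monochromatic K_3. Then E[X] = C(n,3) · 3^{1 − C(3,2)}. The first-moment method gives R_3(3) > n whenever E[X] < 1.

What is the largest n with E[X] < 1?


We need C(n, 3) · 3^{1 − 3} < 1, i.e. C(n, 3) < 3^{3 − 1} = 9.
Check values of n near the boundary:
  n = 3: C(3, 3) = 1; 1 < 9? YES
  n = 4: C(4, 3) = 4; 4 < 9? YES
  n = 5: C(5, 3) = 10; 10 < 9? NO
The largest n with C(n, 3) < 9 is n = 4 (where E[X] = 4/9 ≈ 0.44444). Hence R_3(3) > 4, i.e. R_3(3) ≥ 5.

Largest n = 4; hence R_3(3) > 4.


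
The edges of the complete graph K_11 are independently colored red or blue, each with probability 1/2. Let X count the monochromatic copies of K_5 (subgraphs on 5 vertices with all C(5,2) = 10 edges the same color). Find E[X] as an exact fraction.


Let X = Σ_S X_S over the C(11, 5) = 462 subsets S of size 5, where X_S = 1 if the K_5 on S is monochromatic.
For a fixed S, the K_5 on S has C(5, 2) = 10 edges. P[all 10 edges red] = (1/2)^10, and likewise for blue, so P[monochromatic] = 2·(1/2)^10 = 2^{1 − 10} = 1/512.
By linearity of expectation: E[X] = C(11, 5) · 2^{1 − 10} = 462 · 1/512 = 231/256.
Numerically: E[X] ≈ 0.902344.

E[X] = C(11,5)·2^(1−C(5,2)) = 231/256 ≈ 0.902344.


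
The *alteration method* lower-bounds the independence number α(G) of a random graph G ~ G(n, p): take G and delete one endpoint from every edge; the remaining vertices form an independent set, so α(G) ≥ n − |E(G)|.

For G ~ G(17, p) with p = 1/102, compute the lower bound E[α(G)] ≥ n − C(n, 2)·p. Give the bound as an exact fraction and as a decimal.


E[|E(G)|] = C(17, 2)·p = 136 · (1/102) = 4/3.
E[α(G)] ≥ n − E[|E(G)|] = 17 − 4/3 = 47/3.
Numerically: ≈ 15.667.
(This is only a lower bound; the true E[α(G)] may be larger.)

E[α(G)] ≥ 47/3 ≈ 15.667.


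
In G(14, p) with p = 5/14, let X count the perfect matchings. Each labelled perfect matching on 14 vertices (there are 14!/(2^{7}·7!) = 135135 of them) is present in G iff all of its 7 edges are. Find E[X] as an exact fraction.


K_14 has 14!/(2^{7}·7!) = 135135 labelled perfect matchings.
For each such perfect matching H, let X_H = 1 if all 7 edges of H are present in G. Then P[X_H = 1] = p^{7} = (5/14)^{7} = 78125/105413504.
By linearity of expectation: E[X] = Σ_H E[X_H] = 135135 · p^{7} = 135135 · 78125/105413504 = 1508203125/15059072.
Numerically: E[X] ≈ 100.2.

E[X] = 135135 · (5/14)^{7} = 1508203125/15059072 ≈ 100.2.


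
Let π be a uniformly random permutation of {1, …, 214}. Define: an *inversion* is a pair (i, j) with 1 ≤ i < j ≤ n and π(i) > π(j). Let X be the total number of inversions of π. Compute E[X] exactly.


Write X = Σ X_I over the C(214, 2) = 22791 pairs i < j, with X_I the indicator of one inversion.
There are 22791 indicators.
For each fixed pair i < j, the values π(i) and π(j) are two distinct elements of {1, …, 214} in uniformly random order; by symmetry P[π(i) > π(j)] = 1/2.
By linearity: E[X] = 22791 · (1/2) = C(214, 2) · (1/2) = 22791/2 = 22791/2 ≈ 11395.5000.

E[X] = 22791/2 = 11395.5000.


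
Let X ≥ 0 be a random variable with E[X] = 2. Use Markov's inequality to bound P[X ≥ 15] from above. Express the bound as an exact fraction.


μ = E[X] = 2, a = 15.
Markov: P[X ≥ 15] ≤ μ/a = (2)/15 = 2/15.
Numerically: ≈ 0.133.
(Since a = 15 > μ = 2.000, the bound 2/15 is < 1 and informative.)

P[X ≥ 15] ≤ 2/15 ≈ 0.133.


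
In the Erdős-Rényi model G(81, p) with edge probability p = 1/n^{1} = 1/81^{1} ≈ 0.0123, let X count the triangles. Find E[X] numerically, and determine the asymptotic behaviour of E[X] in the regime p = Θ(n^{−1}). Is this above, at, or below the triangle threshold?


Number of potential triangles: C(81, 3) = 85320.
Each occurs with probability p³ ≈ (0.0123)³ ≈ 1.88168e-06.
By linearity: E[X] = C(81, 3)·p³ ≈ 85320 · 1.88168e-06 ≈ 0.161.
Here α = 1, so p = 1/n is exactly at the triangle threshold p ~ 1/n. Asymptotically E[X] → c³/6 = 1³/6 = 1/6 ≈ 0.167, a bounded constant. In this regime the triangle count is asymptotically Poisson(c³/6).

E[X] ≈ 0.161; in regime p = Θ(1/n^{1}) E[X] stays bounded (at the triangle threshold p ~ 1/n).


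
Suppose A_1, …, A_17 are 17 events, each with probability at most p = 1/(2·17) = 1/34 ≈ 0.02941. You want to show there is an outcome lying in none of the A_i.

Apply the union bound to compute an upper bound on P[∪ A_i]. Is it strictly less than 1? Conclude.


Union bound: P[∪_{i=1}^{17} A_i] ≤ Σ_i P[A_i] ≤ 17·p = 17·(1/34) = 1/2.
Numerically: 1/2 ≈ 0.50000.
Is 1/2 < 1? YES.
Since P[∪ A_i] ≤ 1/2 < 1, the complement has P[∩ A_i^c] ≥ 1 − 1/2 = 1/2 > 0, so some outcome avoids every A_i.

17·p = 1/2 ≈ 0.50000; existence CERTIFIED by the union bound.


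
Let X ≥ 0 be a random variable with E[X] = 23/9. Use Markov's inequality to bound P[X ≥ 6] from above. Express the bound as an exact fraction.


μ = E[X] = 23/9, a = 6.
Markov: P[X ≥ 6] ≤ μ/a = (23/9)/6 = 23/54.
Numerically: ≈ 0.42593.
(Since a = 6 > μ = 2.55556, the bound 23/54 is < 1 and informative.)

P[X ≥ 6] ≤ 23/54 ≈ 0.42593.


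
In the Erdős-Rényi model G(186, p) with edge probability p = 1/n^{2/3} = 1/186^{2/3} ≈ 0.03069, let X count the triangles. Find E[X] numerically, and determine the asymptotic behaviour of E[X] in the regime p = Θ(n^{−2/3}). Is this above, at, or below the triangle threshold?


Number of potential triangles: C(186, 3) = 1055240.
Each occurs with probability p³ ≈ (0.03069)³ ≈ 2.890508e-05.
By linearity: E[X] = C(186, 3)·p³ ≈ 1055240 · 2.890508e-05 ≈ 30.5018.
Since α = 2/3 < 1, p = c/n^{2/3} ≫ 1/n is above the triangle threshold p ~ 1/n. Asymptotically E[X] ~ (c³/6)·n^{3(1−α)} = (1³/6)·n^{1} → ∞; triangles are abundant w.h.p.

E[X] ≈ 30.5018; in regime p = Θ(1/n^{2/3}) E[X] diverges (above the triangle threshold p ~ 1/n).


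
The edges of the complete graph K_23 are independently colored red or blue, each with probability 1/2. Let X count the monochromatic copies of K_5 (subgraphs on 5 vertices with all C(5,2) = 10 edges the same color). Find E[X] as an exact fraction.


Let X = Σ_S X_S over the C(23, 5) = 33649 subsets S of size 5, where X_S = 1 if the K_5 on S is monochromatic.
For a fixed S, the K_5 on S has C(5, 2) = 10 edges. P[all 10 edges red] = (1/2)^10, and likewise for blue, so P[monochromatic] = 2·(1/2)^10 = 2^{1 − 10} = 1/512.
Summing: E[X] = C(23, 5) · 2^{1 − 10} = 33649 · 1/512 = 33649/512.
Numerically: E[X] ≈ 65.721.

E[X] = C(23,5)·2^(1−C(5,2)) = 33649/512 ≈ 65.721.


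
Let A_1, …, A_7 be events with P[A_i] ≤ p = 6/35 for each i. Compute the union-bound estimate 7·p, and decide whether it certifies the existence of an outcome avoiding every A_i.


Union bound: P[∪_{i=1}^{7} A_i] ≤ Σ_i P[A_i] ≤ 7·p = 7·(6/35) = 6/5.
Numerically: 6/5 ≈ 1.200000.
Is 6/5 < 1? NO.
Since the bound 6/5 is ≥ 1, the union bound is uninformative here; it does NOT by itself certify existence.

7·p = 6/5 ≈ 1.200000; existence NOT certified by the union bound.
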